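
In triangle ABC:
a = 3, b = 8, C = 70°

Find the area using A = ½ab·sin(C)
A = ½·a·b·sin(C) = ½·3·8·sin(70°)
sin(70°) ≈ 0.939693
A ≈ ½·24·0.939693 = 12·0.939693 ≈ 11.2763

Area = 11.28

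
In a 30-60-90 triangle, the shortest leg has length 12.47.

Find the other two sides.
In a 30-60-90 triangle the sides are in ratio 1 : √3 : 2 (short leg : long leg : hypotenuse).
Long leg = 12.47·√3 ≈ 12.47·1.73205 ≈ 21.5987
Hypotenuse = 2·12.47 = 24.94

Long leg = 12.47√3 = 21.6, Hypotenuse = 24.94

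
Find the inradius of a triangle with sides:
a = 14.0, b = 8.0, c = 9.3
r = Area/s where s is the semi-perimeter.
s = (14.0 + 8.0 + 9.3)/2 = 31.3/2 = 15.65
Area = √(s(s−a)(s−b)(s−c)) = √(15.65·1.65·7.65·6.35) ≈ √1254.39 ≈ 35.4174
r ≈ 35.4174/15.65 ≈ 2.26309

r = 2.263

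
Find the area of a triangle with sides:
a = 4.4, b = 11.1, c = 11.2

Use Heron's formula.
s = (4.4 + 11.1 + 11.2)/2 = 26.7/2 = 13.35
s − a = 8.95, s − b = 2.25, s − c = 2.15
s(s−a)(s−b)(s−c) = 13.35·8.95·2.25·2.15 ≈ 577.997
Area = √577.997 ≈ 24.0416

Area = 24.04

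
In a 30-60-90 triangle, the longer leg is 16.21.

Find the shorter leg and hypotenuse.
In a 30-60-90 triangle the sides are in ratio 1 : √3 : 2, so short leg = long leg/√3 and hypotenuse = 2·(short leg).
Short leg = 16.21/√3 ≈ 16.21/1.73205 ≈ 9.35885
Hypotenuse = 2·9.35885 ≈ 18.7177

Short leg = 9.359, Hypotenuse = 18.72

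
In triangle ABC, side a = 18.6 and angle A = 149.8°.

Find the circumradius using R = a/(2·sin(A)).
R = a/(2·sin(A)) = 18.6/(2·sin(149.8°))
sin(149.8°) ≈ 0.50302
R ≈ 18.6/(2·0.50302) = 18.6/1.00604 ≈ 18.4883

R = 18.49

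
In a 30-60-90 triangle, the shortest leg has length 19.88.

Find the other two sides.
In a 30-60-90 triangle the sides are in ratio 1 : √3 : 2 (short leg : long leg : hypotenuse).
Long leg = 19.88·√3 ≈ 19.88·1.73205 ≈ 34.4332
Hypotenuse = 2·19.88 = 39.76

Long leg = 19.88√3 = 34.43, Hypotenuse = 39.76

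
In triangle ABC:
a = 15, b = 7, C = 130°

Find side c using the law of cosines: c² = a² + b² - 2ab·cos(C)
c² = 15² + 7² − 2·15·7·cos(130°)
cos(130°) ≈ -0.642788
c² ≈ 225 + 49 − 210·(-0.642788) ≈ 274 + 134.985 ≈ 408.985
c ≈ √408.985 ≈ 20.2234

c = 20.22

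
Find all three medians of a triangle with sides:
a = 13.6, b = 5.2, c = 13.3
Median formula: m_a = ½√(2b² + 2c² − a²) (and cyclically). a² = 184.96, b² = 27.04, c² = 176.89.
m_a = ½√(2·27.04 + 2·176.89 − 184.96) = ½√222.9 ≈ ½·14.9298 ≈ 7.46492
m_b = ½√(2·184.96 + 2·176.89 − 27.04) = ½√696.66 ≈ ½·26.3943 ≈ 13.1972
m_c = ½√(2·184.96 + 2·27.04 − 176.89) = ½√247.11 ≈ ½·15.7197 ≈ 7.85987

m_a = 7.465, m_b = 13.2, m_c = 7.86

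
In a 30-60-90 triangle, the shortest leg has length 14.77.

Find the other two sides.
In a 30-60-90 triangle the sides are in ratio 1 : √3 : 2 (short leg : long leg : hypotenuse).
Long leg = 14.77·√3 ≈ 14.77·1.73205 ≈ 25.5824
Hypotenuse = 2·14.77 = 29.54

Long leg = 14.77√3 = 25.58, Hypotenuse = 29.54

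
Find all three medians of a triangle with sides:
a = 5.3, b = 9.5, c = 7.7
Median formula: m_a = ½√(2b² + 2c² − a²) (and cyclically). a² = 28.09, b² = 90.25, c² = 59.29.
m_a = ½√(2·90.25 + 2·59.29 − 28.09) = ½√270.99 ≈ ½·16.4618 ≈ 8.23089
m_b = ½√(2·28.09 + 2·59.29 − 90.25) = ½√84.51 ≈ ½·9.19293 ≈ 4.59647
m_c = ½√(2·28.09 + 2·90.25 − 59.29) = ½√177.39 ≈ ½·13.3188 ≈ 6.65939

m_a = 8.231, m_b = 4.596, m_c = 6.659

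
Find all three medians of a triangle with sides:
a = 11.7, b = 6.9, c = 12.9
Median formula: m_a = ½√(2b² + 2c² − a²) (and cyclically). a² = 136.89, b² = 47.61, c² = 166.41.
m_a = ½√(2·47.61 + 2·166.41 − 136.89) = ½√291.15 ≈ ½·17.0631 ≈ 8.53156
m_b = ½√(2·136.89 + 2·166.41 − 47.61) = ½√558.99 ≈ ½·23.643 ≈ 11.8215
m_c = ½√(2·136.89 + 2·47.61 − 166.41) = ½√202.59 ≈ ½·14.2334 ≈ 7.11671

m_a = 8.532, m_b = 11.82, m_c = 7.117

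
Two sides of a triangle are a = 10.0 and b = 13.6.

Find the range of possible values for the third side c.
Triangle inequality: |a − b| < c < a + b
|a − b| = |10.0 − 13.6| = 3.6
a + b = 10.0 + 13.6 = 23.6

3.6 < c < 23.6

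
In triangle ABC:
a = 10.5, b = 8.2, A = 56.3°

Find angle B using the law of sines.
a/sin(A) = b/sin(B)  ⇒  sin(B) = b·sin(A)/a = 8.2·sin(56.3°)/10.5
sin(56.3°) ≈ 0.831954
sin(B) ≈ 8.2·0.831954/10.5 ≈ 6.82202/10.5 ≈ 0.649717
B = arcsin(0.649717) ≈ 40.5202°
(Since b ≤ a we need B ≤ A, so the obtuse alternative 180° − 40.5202° ≈ 139.48° is rejected.)

B = 40.52°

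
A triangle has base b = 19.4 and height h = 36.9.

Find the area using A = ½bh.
A = ½·b·h = ½·19.4·36.9 = ½·715.86 = 357.93

Area = 357.93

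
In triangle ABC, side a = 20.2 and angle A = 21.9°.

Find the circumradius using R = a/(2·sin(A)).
R = a/(2·sin(A)) = 20.2/(2·sin(21.9°))
sin(21.9°) ≈ 0.372988
R ≈ 20.2/(2·0.372988) = 20.2/0.745976 ≈ 27.0786

R = 27.08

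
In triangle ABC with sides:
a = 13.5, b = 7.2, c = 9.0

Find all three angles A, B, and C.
Law of cosines for each angle (a² = 182.25, b² = 51.84, c² = 81):
cos(A) = (b² + c² − a²)/(2bc) = (51.84 + 81 − 182.25)/(2·7.2·9.0) = -49.41/129.6 ≈ -0.38125  ⇒  A ≈ 112.411°
cos(B) = (a² + c² − b²)/(2ac) = (182.25 + 81 − 51.84)/(2·13.5·9.0) = 211.41/243 ≈ 0.87  ⇒  B ≈ 29.5414°
cos(C) = (a² + b² − c²)/(2ab) = (182.25 + 51.84 − 81)/(2·13.5·7.2) = 153.09/194.4 ≈ 0.7875  ⇒  C ≈ 38.0475°
Check: A + B + C ≈ 180°

A = 112.4°, B = 29.54°, C = 38.05°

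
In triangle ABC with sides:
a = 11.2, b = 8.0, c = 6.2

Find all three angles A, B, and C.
Law of cosines for each angle (a² = 125.44, b² = 64, c² = 38.44):
cos(A) = (b² + c² − a²)/(2bc) = (64 + 38.44 − 125.44)/(2·8.0·6.2) = -23/99.2 ≈ -0.231855  ⇒  A ≈ 103.406°
cos(B) = (a² + c² − b²)/(2ac) = (125.44 + 38.44 − 64)/(2·11.2·6.2) = 99.88/138.88 ≈ 0.719182  ⇒  B ≈ 44.013°
cos(C) = (a² + b² − c²)/(2ab) = (125.44 + 64 − 38.44)/(2·11.2·8.0) = 151/179.2 ≈ 0.842634  ⇒  C ≈ 32.5807°
Check: A + B + C ≈ 180°

A = 103.4°, B = 44.01°, C = 32.58°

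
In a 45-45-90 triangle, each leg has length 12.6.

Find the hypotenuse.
In a 45-45-90 triangle the sides are in ratio 1 : 1 : √2, so hypotenuse = leg·√2.
Hypotenuse = 12.6·√2 ≈ 12.6·1.41421 ≈ 17.8191

Hypotenuse = 12.6√2 = 17.82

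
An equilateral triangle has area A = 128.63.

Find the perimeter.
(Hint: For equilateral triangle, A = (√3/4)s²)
A = (√3/4)s²  ⇒  s² = 4A/√3 = 4·128.63/√3 = 514.52/1.73205 ≈ 297.058
s ≈ √297.058 ≈ 17.2354
Perimeter = 3s ≈ 3·17.2354 ≈ 51.7061

Perimeter = 51.71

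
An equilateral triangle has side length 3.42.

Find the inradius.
r = Area/s with s the semi-perimeter.
Area = (√3/4)·3.42² = (√3/4)·11.6964 ≈ 0.433013·11.6964 ≈ 5.06469
s = 3·3.42/2 = 5.13
r ≈ 5.06469/5.13 ≈ 0.987269
(Equivalently r = side/(2√3) = 3.42/3.4641 ≈ 0.987269.)

r = 0.9873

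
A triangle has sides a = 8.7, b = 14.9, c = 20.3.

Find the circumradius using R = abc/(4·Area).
First find the area with Heron's formula.
s = (8.7 + 14.9 + 20.3)/2 = 21.95
Area = √(s(s−a)(s−b)(s−c)) = √(21.95·13.25·7.05·1.65) ≈ √3383.17 ≈ 58.165
abc = 8.7·14.9·20.3 = 2631.489
R = abc/(4·Area) ≈ 2631.489/(4·58.165) = 2631.489/232.66 ≈ 11.3104

R = 11.31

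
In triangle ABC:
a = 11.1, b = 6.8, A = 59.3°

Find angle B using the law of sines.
a/sin(A) = b/sin(B)  ⇒  sin(B) = b·sin(A)/a = 6.8·sin(59.3°)/11.1
sin(59.3°) ≈ 0.859852
sin(B) ≈ 6.8·0.859852/11.1 ≈ 5.847/11.1 ≈ 0.526756
B = arcsin(0.526756) ≈ 31.7866°
(Since b ≤ a we need B ≤ A, so the obtuse alternative 180° − 31.7866° ≈ 148.213° is rejected.)

B = 31.79°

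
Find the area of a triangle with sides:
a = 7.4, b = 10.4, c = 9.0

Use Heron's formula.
s = (7.4 + 10.4 + 9.0)/2 = 26.8/2 = 13.4
s − a = 6, s − b = 3, s − c = 4.4
s(s−a)(s−b)(s−c) = 13.4·6·3·4.4 ≈ 1061.28
Area = √1061.28 ≈ 32.5773

Area = 32.58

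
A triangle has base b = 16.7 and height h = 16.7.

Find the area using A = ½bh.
A = ½·b·h = ½·16.7·16.7 = ½·278.89 = 139.445

Area = 139.445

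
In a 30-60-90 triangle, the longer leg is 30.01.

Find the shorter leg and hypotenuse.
In a 30-60-90 triangle the sides are in ratio 1 : √3 : 2, so short leg = long leg/√3 and hypotenuse = 2·(short leg).
Short leg = 30.01/√3 ≈ 30.01/1.73205 ≈ 17.3263
Hypotenuse = 2·17.3263 ≈ 34.6526

Short leg = 17.33, Hypotenuse = 34.65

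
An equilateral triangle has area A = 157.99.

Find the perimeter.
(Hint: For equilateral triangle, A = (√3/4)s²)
A = (√3/4)s²  ⇒  s² = 4A/√3 = 4·157.99/√3 = 631.96/1.73205 ≈ 364.862
s ≈ √364.862 ≈ 19.1014
Perimeter = 3s ≈ 3·19.1014 ≈ 57.3041

Perimeter = 57.3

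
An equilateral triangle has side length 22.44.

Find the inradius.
r = Area/s with s the semi-perimeter.
Area = (√3/4)·22.44² = (√3/4)·503.5536 ≈ 0.433013·503.5536 ≈ 218.045
s = 3·22.44/2 = 33.66
r ≈ 218.045/33.66 ≈ 6.47787
(Equivalently r = side/(2√3) = 22.44/3.4641 ≈ 6.47787.)

r = 6.478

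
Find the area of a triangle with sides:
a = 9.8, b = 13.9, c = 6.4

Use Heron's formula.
s = (9.8 + 13.9 + 6.4)/2 = 30.1/2 = 15.05
s − a = 5.25, s − b = 1.15, s − c = 8.65
s(s−a)(s−b)(s−c) = 15.05·5.25·1.15·8.65 ≈ 785.977
Area = √785.977 ≈ 28.0353

Area = 28.04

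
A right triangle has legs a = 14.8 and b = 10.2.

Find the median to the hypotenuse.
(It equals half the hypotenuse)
Hypotenuse c = √(a² + b²) = √(219.04 + 104.04) = √323.08 ≈ 17.9744
Median to hypotenuse = c/2 ≈ 17.9744/2 ≈ 8.98721

Median = 8.987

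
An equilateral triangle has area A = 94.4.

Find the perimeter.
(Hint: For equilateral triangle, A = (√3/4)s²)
A = (√3/4)s²  ⇒  s² = 4A/√3 = 4·94.4/√3 = 377.6/1.73205 ≈ 218.007
s ≈ √218.007 ≈ 14.7651
Perimeter = 3s ≈ 3·14.7651 ≈ 44.2952

Perimeter = 44.3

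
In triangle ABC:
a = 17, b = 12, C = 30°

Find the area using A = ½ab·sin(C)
A = ½·a·b·sin(C) = ½·17·12·sin(30°)
sin(30°) ≈ 0.5
A ≈ ½·204·0.5 = 102·0.5 ≈ 51

Area = 51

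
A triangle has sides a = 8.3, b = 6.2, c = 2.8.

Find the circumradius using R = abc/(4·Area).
First find the area with Heron's formula.
s = (8.3 + 6.2 + 2.8)/2 = 8.65
Area = √(s(s−a)(s−b)(s−c)) = √(8.65·0.35·2.45·5.85) ≈ √43.3916 ≈ 6.58723
abc = 8.3·6.2·2.8 = 144.088
R = abc/(4·Area) ≈ 144.088/(4·6.58723) = 144.088/26.3489 ≈ 5.46846

R = 5.468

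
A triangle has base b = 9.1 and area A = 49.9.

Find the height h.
A = ½·b·h  ⇒  h = 2A/b = 2·49.9/9.1 = 99.8/9.1 ≈ 10.967

h = 10.97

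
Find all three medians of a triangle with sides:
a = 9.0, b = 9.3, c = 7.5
Median formula: m_a = ½√(2b² + 2c² − a²) (and cyclically). a² = 81, b² = 86.49, c² = 56.25.
m_a = ½√(2·86.49 + 2·56.25 − 81) = ½√204.48 ≈ ½·14.2997 ≈ 7.14983
m_b = ½√(2·81 + 2·56.25 − 86.49) = ½√188.01 ≈ ½·13.7117 ≈ 6.85584
m_c = ½√(2·81 + 2·86.49 − 56.25) = ½√278.73 ≈ ½·16.6952 ≈ 8.3476

m_a = 7.15, m_b = 6.856, m_c = 8.348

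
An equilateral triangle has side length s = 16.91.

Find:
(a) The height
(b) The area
(a) The height splits the triangle into two 30-60-90 halves: h = s·√3/2 = 16.91·1.73205/2 ≈ 29.289/2 ≈ 14.6445
(b) Area = (√3/4)·s² = (√3/4)·16.91² = (√3/4)·285.9481 ≈ 0.433013·285.9481 ≈ 123.819

Height = 14.64, Area = 123.8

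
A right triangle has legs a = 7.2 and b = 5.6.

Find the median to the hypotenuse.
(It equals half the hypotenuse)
Hypotenuse c = √(a² + b²) = √(51.84 + 31.36) = √83.2 ≈ 9.1214
Median to hypotenuse = c/2 ≈ 9.1214/2 ≈ 4.5607

Median = 4.561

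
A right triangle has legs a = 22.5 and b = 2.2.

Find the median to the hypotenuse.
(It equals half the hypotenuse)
Hypotenuse c = √(a² + b²) = √(506.25 + 4.84) = √511.09 ≈ 22.6073
Median to hypotenuse = c/2 ≈ 22.6073/2 ≈ 11.3036

Median = 11.3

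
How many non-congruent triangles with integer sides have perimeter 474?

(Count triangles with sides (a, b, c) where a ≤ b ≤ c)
Let a ≤ b ≤ c with a + b + c = 474. The only binding inequality is a + b > c, i.e. 474 − c > c, so c < 474/2; and c ≥ 474/3 since c is the largest side.
So 158 ≤ c ≤ 236. For each c, b runs from ⌈(474 − c)/2⌉ up to c (then a = 474 − b − c satisfies 1 ≤ a ≤ b automatically), giving c − ⌈(474 − c)/2⌉ + 1 choices.
Summing over c: 1 + 2 + 4 + 5 + … + 116 + 118  (79 terms, c = 158, …, 236) = 4681
Check (closed form: nearest integer to p²/48 for even p, (p+3)²/48 for odd p): 474²/48 = 224676/48 ≈ 4680.75 → 4681

4681 triangles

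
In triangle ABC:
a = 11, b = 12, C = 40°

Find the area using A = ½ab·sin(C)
A = ½·a·b·sin(C) = ½·11·12·sin(40°)
sin(40°) ≈ 0.642788
A ≈ ½·132·0.642788 = 66·0.642788 ≈ 42.424

Area = 42.42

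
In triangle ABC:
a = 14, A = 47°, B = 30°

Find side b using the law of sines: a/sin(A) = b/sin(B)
a/sin(A) = b/sin(B)  ⇒  b = a·sin(B)/sin(A) = 14·sin(30°)/sin(47°)
sin(30°) ≈ 0.5, sin(47°) ≈ 0.731354
b ≈ 14·0.5/0.731354 ≈ 7/0.731354 ≈ 9.57129

b = 9.571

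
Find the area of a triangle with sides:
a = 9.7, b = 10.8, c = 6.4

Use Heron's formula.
s = (9.7 + 10.8 + 6.4)/2 = 26.9/2 = 13.45
s − a = 3.75, s − b = 2.65, s − c = 7.05
s(s−a)(s−b)(s−c) = 13.45·3.75·2.65·7.05 ≈ 942.299
Area = √942.299 ≈ 30.6969

Area = 30.7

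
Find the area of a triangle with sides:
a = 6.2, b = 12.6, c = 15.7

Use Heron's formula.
s = (6.2 + 12.6 + 15.7)/2 = 34.5/2 = 17.25
s − a = 11.05, s − b = 4.65, s − c = 1.55
s(s−a)(s−b)(s−c) = 17.25·11.05·4.65·1.55 ≈ 1373.84
Area = √1373.84 ≈ 37.0653

Area = 37.07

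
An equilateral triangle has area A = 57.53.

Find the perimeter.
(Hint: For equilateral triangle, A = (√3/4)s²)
A = (√3/4)s²  ⇒  s² = 4A/√3 = 4·57.53/√3 = 230.12/1.73205 ≈ 132.86
s ≈ √132.86 ≈ 11.5265
Perimeter = 3s ≈ 3·11.5265 ≈ 34.5795

Perimeter = 34.58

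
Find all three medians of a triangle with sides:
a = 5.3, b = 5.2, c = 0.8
Median formula: m_a = ½√(2b² + 2c² − a²) (and cyclically). a² = 28.09, b² = 27.04, c² = 0.64.
m_a = ½√(2·27.04 + 2·0.64 − 28.09) = ½√27.27 ≈ ½·5.22207 ≈ 2.61103
m_b = ½√(2·28.09 + 2·0.64 − 27.04) = ½√30.42 ≈ ½·5.51543 ≈ 2.75772
m_c = ½√(2·28.09 + 2·27.04 − 0.64) = ½√109.62 ≈ ½·10.47 ≈ 5.23498

m_a = 2.611, m_b = 2.758, m_c = 5.235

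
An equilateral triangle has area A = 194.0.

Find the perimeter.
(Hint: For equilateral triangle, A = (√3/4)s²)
A = (√3/4)s²  ⇒  s² = 4A/√3 = 4·194.0/√3 = 776/1.73205 ≈ 448.024
s ≈ √448.024 ≈ 21.1666
Perimeter = 3s ≈ 3·21.1666 ≈ 63.4997

Perimeter = 63.5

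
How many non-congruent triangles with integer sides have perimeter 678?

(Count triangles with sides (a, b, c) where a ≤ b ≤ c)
Let a ≤ b ≤ c with a + b + c = 678. The only binding inequality is a + b > c, i.e. 678 − c > c, so c < 678/2; and c ≥ 678/3 since c is the largest side.
So 226 ≤ c ≤ 338. For each c, b runs from ⌈(678 − c)/2⌉ up to c (then a = 678 − b − c satisfies 1 ≤ a ≤ b automatically), giving c − ⌈(678 − c)/2⌉ + 1 choices.
Summing over c: 1 + 2 + 4 + 5 + … + 167 + 169  (113 terms, c = 226, …, 338) = 9577
Check (closed form: nearest integer to p²/48 for even p, (p+3)²/48 for odd p): 678²/48 = 459684/48 ≈ 9576.75 → 9577

9577 triangles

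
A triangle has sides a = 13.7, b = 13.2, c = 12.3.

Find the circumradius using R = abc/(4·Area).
First find the area with Heron's formula.
s = (13.7 + 13.2 + 12.3)/2 = 19.6
Area = √(s(s−a)(s−b)(s−c)) = √(19.6·5.9·6.4·7.3) ≈ √5402.7 ≈ 73.5031
abc = 13.7·13.2·12.3 = 2224.332
R = abc/(4·Area) ≈ 2224.332/(4·73.5031) = 2224.332/294.012 ≈ 7.56544

R = 7.565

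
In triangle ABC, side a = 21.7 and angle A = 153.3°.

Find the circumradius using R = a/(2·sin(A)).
R = a/(2·sin(A)) = 21.7/(2·sin(153.3°))
sin(153.3°) ≈ 0.449319
R ≈ 21.7/(2·0.449319) = 21.7/0.898638 ≈ 24.1477

R = 24.15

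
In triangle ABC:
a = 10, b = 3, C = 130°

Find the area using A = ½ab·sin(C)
A = ½·a·b·sin(C) = ½·10·3·sin(130°)
sin(130°) ≈ 0.766044
A ≈ ½·30·0.766044 = 15·0.766044 ≈ 11.4907

Area = 11.49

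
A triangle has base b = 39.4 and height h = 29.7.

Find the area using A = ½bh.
A = ½·b·h = ½·39.4·29.7 = ½·1170.18 = 585.09

Area = 585.09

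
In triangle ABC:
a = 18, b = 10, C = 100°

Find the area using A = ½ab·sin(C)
A = ½·a·b·sin(C) = ½·18·10·sin(100°)
sin(100°) ≈ 0.984808
A ≈ ½·180·0.984808 = 90·0.984808 ≈ 88.6327

Area = 88.63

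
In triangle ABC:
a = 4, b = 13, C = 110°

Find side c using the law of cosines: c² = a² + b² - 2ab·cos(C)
c² = 4² + 13² − 2·4·13·cos(110°)
cos(110°) ≈ -0.34202
c² ≈ 16 + 169 − 104·(-0.34202) ≈ 185 + 35.5701 ≈ 220.57
c ≈ √220.57 ≈ 14.8516

c = 14.85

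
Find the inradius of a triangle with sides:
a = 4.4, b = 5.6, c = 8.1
r = Area/s where s is the semi-perimeter.
s = (4.4 + 5.6 + 8.1)/2 = 18.1/2 = 9.05
Area = √(s(s−a)(s−b)(s−c)) = √(9.05·4.65·3.45·0.95) ≈ √137.925 ≈ 11.7442
r ≈ 11.7442/9.05 ≈ 1.2977

r = 1.298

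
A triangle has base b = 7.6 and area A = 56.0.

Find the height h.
A = ½·b·h  ⇒  h = 2A/b = 2·56.0/7.6 = 112/7.6 ≈ 14.7368

h = 14.74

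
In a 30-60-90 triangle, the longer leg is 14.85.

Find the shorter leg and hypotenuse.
In a 30-60-90 triangle the sides are in ratio 1 : √3 : 2, so short leg = long leg/√3 and hypotenuse = 2·(short leg).
Short leg = 14.85/√3 ≈ 14.85/1.73205 ≈ 8.57365
Hypotenuse = 2·8.57365 ≈ 17.1473

Short leg = 8.574, Hypotenuse = 17.15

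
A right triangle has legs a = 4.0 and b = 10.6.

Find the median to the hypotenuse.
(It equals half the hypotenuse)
Hypotenuse c = √(a² + b²) = √(16 + 112.36) = √128.36 ≈ 11.3296
Median to hypotenuse = c/2 ≈ 11.3296/2 ≈ 5.6648

Median = 5.665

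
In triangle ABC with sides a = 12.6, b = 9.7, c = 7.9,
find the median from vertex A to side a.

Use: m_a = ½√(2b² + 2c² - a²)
m_a = ½√(2·9.7² + 2·7.9² − 12.6²) = ½√(2·94.09 + 2·62.41 − 158.76) = ½√(188.18 + 124.82 − 158.76) = ½√154.24
√154.24 ≈ 12.4193, so m_a ≈ 6.20967

m_a = 6.21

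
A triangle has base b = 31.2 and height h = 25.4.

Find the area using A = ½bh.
A = ½·b·h = ½·31.2·25.4 = ½·792.48 = 396.24

Area = 396.24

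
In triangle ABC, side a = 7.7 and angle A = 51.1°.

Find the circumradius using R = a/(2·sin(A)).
R = a/(2·sin(A)) = 7.7/(2·sin(51.1°))
sin(51.1°) ≈ 0.778243
R ≈ 7.7/(2·0.778243) = 7.7/1.55649 ≈ 4.94704

R = 4.947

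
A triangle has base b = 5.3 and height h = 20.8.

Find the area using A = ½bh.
A = ½·b·h = ½·5.3·20.8 = ½·110.24 = 55.12

Area = 55.12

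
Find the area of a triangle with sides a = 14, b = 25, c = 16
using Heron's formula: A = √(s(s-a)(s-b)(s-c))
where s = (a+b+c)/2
s = (14 + 25 + 16)/2 = 55/2 = 27.5
s − a = 13.5, s − b = 2.5, s − c = 11.5
s(s−a)(s−b)(s−c) = 27.5·13.5·2.5·11.5 = 10673.4375
Area = √10673.4375 ≈ 103.312

s = 27.5, Area = 103.3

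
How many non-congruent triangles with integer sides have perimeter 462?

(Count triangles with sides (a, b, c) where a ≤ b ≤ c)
Let a ≤ b ≤ c with a + b + c = 462. The only binding inequality is a + b > c, i.e. 462 − c > c, so c < 462/2; and c ≥ 462/3 since c is the largest side.
So 154 ≤ c ≤ 230. For each c, b runs from ⌈(462 − c)/2⌉ up to c (then a = 462 − b − c satisfies 1 ≤ a ≤ b automatically), giving c − ⌈(462 − c)/2⌉ + 1 choices.
Summing over c: 1 + 2 + 4 + 5 + … + 113 + 115  (77 terms, c = 154, …, 230) = 4447
Check (closed form: nearest integer to p²/48 for even p, (p+3)²/48 for odd p): 462²/48 = 213444/48 ≈ 4446.75 → 4447

4447 triangles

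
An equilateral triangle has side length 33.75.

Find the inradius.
r = Area/s with s the semi-perimeter.
Area = (√3/4)·33.75² = (√3/4)·1139.0625 ≈ 0.433013·1139.0625 ≈ 493.229
s = 3·33.75/2 = 50.625
r ≈ 493.229/50.625 ≈ 9.74279
(Equivalently r = side/(2√3) = 33.75/3.4641 ≈ 9.74279.)

r = 9.743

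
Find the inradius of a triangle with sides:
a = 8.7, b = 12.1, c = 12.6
r = Area/s where s is the semi-perimeter.
s = (8.7 + 12.1 + 12.6)/2 = 33.4/2 = 16.7
Area = √(s(s−a)(s−b)(s−c)) = √(16.7·8·4.6·4.1) ≈ √2519.7 ≈ 50.1966
r ≈ 50.1966/16.7 ≈ 3.00578

r = 3.006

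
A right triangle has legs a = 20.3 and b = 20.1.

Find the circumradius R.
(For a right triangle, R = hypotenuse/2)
Hypotenuse c = √(a² + b²) = √(412.09 + 404.01) = √816.1 ≈ 28.5675
R = c/2 ≈ 28.5675/2 ≈ 14.2837

R = 14.28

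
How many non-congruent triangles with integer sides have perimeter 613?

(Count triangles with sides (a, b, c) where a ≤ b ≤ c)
Let a ≤ b ≤ c with a + b + c = 613. The only binding inequality is a + b > c, i.e. 613 − c > c, so c < 613/2; and c ≥ 613/3 since c is the largest side.
So 205 ≤ c ≤ 306. For each c, b runs from ⌈(613 − c)/2⌉ up to c (then a = 613 − b − c satisfies 1 ≤ a ≤ b automatically), giving c − ⌈(613 − c)/2⌉ + 1 choices.
Summing over c: 2 + 3 + 5 + 6 + … + 152 + 153  (102 terms, c = 205, …, 306) = 7905
Check (closed form: nearest integer to p²/48 for even p, (p+3)²/48 for odd p): (613+3)²/48 = 616²/48 = 379456/48 ≈ 7905.33 → 7905

7905 triangles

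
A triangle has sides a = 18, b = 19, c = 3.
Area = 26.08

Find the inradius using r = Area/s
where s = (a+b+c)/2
s = (18 + 19 + 3)/2 = 40/2 = 20
r = Area/s = 26.08/20 ≈ 1.304

r = 1.304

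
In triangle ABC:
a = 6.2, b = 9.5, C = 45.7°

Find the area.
Two sides and the included angle (SAS): A = ½·a·b·sin(C) = ½·6.2·9.5·sin(45.7°)
sin(45.7°) ≈ 0.715693
A ≈ ½·58.9·0.715693 = 29.45·0.715693 ≈ 21.0772

Area = 21.08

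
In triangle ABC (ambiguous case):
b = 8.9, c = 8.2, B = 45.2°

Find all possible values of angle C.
b/sin(B) = c/sin(C)  ⇒  sin(C) = c·sin(B)/b = 8.2·sin(45.2°)/8.9
sin(45.2°) ≈ 0.709571
sin(C) ≈ 8.2·0.709571/8.9 ≈ 5.81848/8.9 ≈ 0.653762
Candidate 1: C₁ = arcsin(0.653762) ≈ 40.8258°  →  A = 180° − 45.2° − 40.8258° ≈ 93.9742° > 0, valid
Candidate 2: C₂ = 180° − C₁ ≈ 139.174°  →  A = 180° − 45.2° − 139.174° ≈ -4.3742° ≤ 0, not a valid triangle

C = 40.83° (one solution)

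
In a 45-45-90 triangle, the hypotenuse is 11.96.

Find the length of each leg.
In a 45-45-90 triangle hypotenuse = leg·√2, so leg = hypotenuse/√2.
Leg = 11.96/√2 ≈ 11.96/1.41421 ≈ 8.457

Each leg = 8.457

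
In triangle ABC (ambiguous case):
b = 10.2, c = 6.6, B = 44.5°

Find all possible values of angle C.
b/sin(B) = c/sin(C)  ⇒  sin(C) = c·sin(B)/b = 6.6·sin(44.5°)/10.2
sin(44.5°) ≈ 0.700909
sin(C) ≈ 6.6·0.700909/10.2 ≈ 4.626/10.2 ≈ 0.45353
Candidate 1: C₁ = arcsin(0.45353) ≈ 26.9704°  →  A = 180° − 44.5° − 26.9704° ≈ 108.53° > 0, valid
Candidate 2: C₂ = 180° − C₁ ≈ 153.03°  →  A = 180° − 44.5° − 153.03° ≈ -17.5296° ≤ 0, not a valid triangle

C = 26.97° (one solution)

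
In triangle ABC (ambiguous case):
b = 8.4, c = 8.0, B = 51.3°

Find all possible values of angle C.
b/sin(B) = c/sin(C)  ⇒  sin(C) = c·sin(B)/b = 8.0·sin(51.3°)/8.4
sin(51.3°) ≈ 0.78043
sin(C) ≈ 8.0·0.78043/8.4 ≈ 6.24344/8.4 ≈ 0.743267
Candidate 1: C₁ = arcsin(0.743267) ≈ 48.0105°  →  A = 180° − 51.3° − 48.0105° ≈ 80.6895° > 0, valid
Candidate 2: C₂ = 180° − C₁ ≈ 131.99°  →  A = 180° − 51.3° − 131.99° ≈ -3.2895° ≤ 0, not a valid triangle

C = 48.01° (one solution)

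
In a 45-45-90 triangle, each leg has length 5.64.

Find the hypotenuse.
In a 45-45-90 triangle the sides are in ratio 1 : 1 : √2, so hypotenuse = leg·√2.
Hypotenuse = 5.64·√2 ≈ 5.64·1.41421 ≈ 7.97616

Hypotenuse = 5.64√2 = 7.976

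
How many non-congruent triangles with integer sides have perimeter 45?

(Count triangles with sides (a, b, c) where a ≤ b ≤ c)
Let a ≤ b ≤ c with a + b + c = 45. The only binding inequality is a + b > c, i.e. 45 − c > c, so c < 45/2; and c ≥ 45/3 since c is the largest side.
So 15 ≤ c ≤ 22. For each c, b runs from ⌈(45 − c)/2⌉ up to c (then a = 45 − b − c satisfies 1 ≤ a ≤ b automatically), giving c − ⌈(45 − c)/2⌉ + 1 choices.
Summing over c: 1 + 2 + 4 + 5 + 7 + 8 + 10 + 11 = 48
Check (closed form: nearest integer to p²/48 for even p, (p+3)²/48 for odd p): (45+3)²/48 = 48²/48 = 2304/48 ≈ 48.00 → 48

48 triangles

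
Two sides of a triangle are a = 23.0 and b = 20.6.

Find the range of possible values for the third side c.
Triangle inequality: |a − b| < c < a + b
|a − b| = |23.0 − 20.6| = 2.4
a + b = 23.0 + 20.6 = 43.6

2.4 < c < 43.6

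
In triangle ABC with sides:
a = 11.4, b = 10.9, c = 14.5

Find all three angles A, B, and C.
Law of cosines for each angle (a² = 129.96, b² = 118.81, c² = 210.25):
cos(A) = (b² + c² − a²)/(2bc) = (118.81 + 210.25 − 129.96)/(2·10.9·14.5) = 199.1/316.1 ≈ 0.629864  ⇒  A ≈ 50.9599°
cos(B) = (a² + c² − b²)/(2ac) = (129.96 + 210.25 − 118.81)/(2·11.4·14.5) = 221.4/330.6 ≈ 0.669691  ⇒  B ≈ 47.9567°
cos(C) = (a² + b² − c²)/(2ab) = (129.96 + 118.81 − 210.25)/(2·11.4·10.9) = 38.52/248.52 ≈ 0.154998  ⇒  C ≈ 81.0833°
Check: A + B + C ≈ 180°

A = 50.96°, B = 47.96°, C = 81.08°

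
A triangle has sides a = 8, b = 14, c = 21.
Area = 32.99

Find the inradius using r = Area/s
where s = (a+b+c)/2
s = (8 + 14 + 21)/2 = 43/2 = 21.5
r = Area/s = 32.99/21.5 ≈ 1.53442

r = 1.534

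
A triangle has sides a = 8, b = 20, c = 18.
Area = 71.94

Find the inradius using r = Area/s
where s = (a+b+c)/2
s = (8 + 20 + 18)/2 = 46/2 = 23
r = Area/s = 71.94/23 ≈ 3.12783

r = 3.128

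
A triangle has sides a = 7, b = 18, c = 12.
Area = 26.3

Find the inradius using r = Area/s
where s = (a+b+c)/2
s = (7 + 18 + 12)/2 = 37/2 = 18.5
r = Area/s = 26.3/18.5 ≈ 1.42162

r = 1.422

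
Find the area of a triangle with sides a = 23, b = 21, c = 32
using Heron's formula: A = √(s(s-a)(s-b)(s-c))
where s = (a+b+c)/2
s = (23 + 21 + 32)/2 = 76/2 = 38
s − a = 15, s − b = 17, s − c = 6
s(s−a)(s−b)(s−c) = 38·15·17·6 = 58140
Area = √58140 ≈ 241.122

s = 38.0, Area = 241.1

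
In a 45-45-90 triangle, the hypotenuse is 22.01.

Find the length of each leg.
In a 45-45-90 triangle hypotenuse = leg·√2, so leg = hypotenuse/√2.
Leg = 22.01/√2 ≈ 22.01/1.41421 ≈ 15.5634

Each leg = 15.56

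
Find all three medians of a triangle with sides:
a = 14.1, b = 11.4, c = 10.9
Median formula: m_a = ½√(2b² + 2c² − a²) (and cyclically). a² = 198.81, b² = 129.96, c² = 118.81.
m_a = ½√(2·129.96 + 2·118.81 − 198.81) = ½√298.73 ≈ ½·17.2838 ≈ 8.6419
m_b = ½√(2·198.81 + 2·118.81 − 129.96) = ½√505.28 ≈ ½·22.4784 ≈ 11.2392
m_c = ½√(2·198.81 + 2·129.96 − 118.81) = ½√538.73 ≈ ½·23.2106 ≈ 11.6053

m_a = 8.642, m_b = 11.24, m_c = 11.61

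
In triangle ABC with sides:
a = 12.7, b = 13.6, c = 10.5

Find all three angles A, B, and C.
Law of cosines for each angle (a² = 161.29, b² = 184.96, c² = 110.25):
cos(A) = (b² + c² − a²)/(2bc) = (184.96 + 110.25 − 161.29)/(2·13.6·10.5) = 133.92/285.6 ≈ 0.468908  ⇒  A ≈ 62.0366°
cos(B) = (a² + c² − b²)/(2ac) = (161.29 + 110.25 − 184.96)/(2·12.7·10.5) = 86.58/266.7 ≈ 0.324634  ⇒  B ≈ 71.0566°
cos(C) = (a² + b² − c²)/(2ab) = (161.29 + 184.96 − 110.25)/(2·12.7·13.6) = 236/345.44 ≈ 0.683187  ⇒  C ≈ 46.9068°
Check: A + B + C ≈ 180°

A = 62.04°, B = 71.06°, C = 46.91°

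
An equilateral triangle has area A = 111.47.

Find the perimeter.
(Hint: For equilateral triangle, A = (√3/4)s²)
A = (√3/4)s²  ⇒  s² = 4A/√3 = 4·111.47/√3 = 445.88/1.73205 ≈ 257.429
s ≈ √257.429 ≈ 16.0446
Perimeter = 3s ≈ 3·16.0446 ≈ 48.1338

Perimeter = 48.13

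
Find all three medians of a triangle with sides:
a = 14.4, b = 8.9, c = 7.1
Median formula: m_a = ½√(2b² + 2c² − a²) (and cyclically). a² = 207.36, b² = 79.21, c² = 50.41.
m_a = ½√(2·79.21 + 2·50.41 − 207.36) = ½√51.88 ≈ ½·7.20278 ≈ 3.60139
m_b = ½√(2·207.36 + 2·50.41 − 79.21) = ½√436.33 ≈ ½·20.8885 ≈ 10.4443
m_c = ½√(2·207.36 + 2·79.21 − 50.41) = ½√522.73 ≈ ½·22.8633 ≈ 11.4316

m_a = 3.601, m_b = 10.44, m_c = 11.43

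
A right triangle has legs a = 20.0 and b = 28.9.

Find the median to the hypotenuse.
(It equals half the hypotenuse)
Hypotenuse c = √(a² + b²) = √(400 + 835.21) = √1235.21 ≈ 35.1456
Median to hypotenuse = c/2 ≈ 35.1456/2 ≈ 17.5728

Median = 17.57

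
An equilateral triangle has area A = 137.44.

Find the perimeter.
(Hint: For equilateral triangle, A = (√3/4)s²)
A = (√3/4)s²  ⇒  s² = 4A/√3 = 4·137.44/√3 = 549.76/1.73205 ≈ 317.404
s ≈ √317.404 ≈ 17.8158
Perimeter = 3s ≈ 3·17.8158 ≈ 53.4475

Perimeter = 53.45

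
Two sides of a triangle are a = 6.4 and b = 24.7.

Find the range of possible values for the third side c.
Triangle inequality: |a − b| < c < a + b
|a − b| = |6.4 − 24.7| = 18.3
a + b = 6.4 + 24.7 = 31.1

18.3 < c < 31.1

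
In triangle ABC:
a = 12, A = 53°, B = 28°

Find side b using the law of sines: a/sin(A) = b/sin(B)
a/sin(A) = b/sin(B)  ⇒  b = a·sin(B)/sin(A) = 12·sin(28°)/sin(53°)
sin(28°) ≈ 0.469472, sin(53°) ≈ 0.798636
b ≈ 12·0.469472/0.798636 ≈ 5.63366/0.798636 ≈ 7.05411

b = 7.054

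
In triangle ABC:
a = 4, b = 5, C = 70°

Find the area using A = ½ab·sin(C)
A = ½·a·b·sin(C) = ½·4·5·sin(70°)
sin(70°) ≈ 0.939693
A ≈ ½·20·0.939693 = 10·0.939693 ≈ 9.39693

Area = 9.397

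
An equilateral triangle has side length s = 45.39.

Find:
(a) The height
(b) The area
(a) The height splits the triangle into two 30-60-90 halves: h = s·√3/2 = 45.39·1.73205/2 ≈ 78.6178/2 ≈ 39.3089
(b) Area = (√3/4)·s² = (√3/4)·45.39² = (√3/4)·2060.2521 ≈ 0.433013·2060.2521 ≈ 892.115

Height = 39.31, Area = 892.1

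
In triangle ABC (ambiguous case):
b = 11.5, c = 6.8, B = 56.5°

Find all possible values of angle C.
b/sin(B) = c/sin(C)  ⇒  sin(C) = c·sin(B)/b = 6.8·sin(56.5°)/11.5
sin(56.5°) ≈ 0.833886
sin(C) ≈ 6.8·0.833886/11.5 ≈ 5.67042/11.5 ≈ 0.49308
Candidate 1: C₁ = arcsin(0.49308) ≈ 29.5432°  →  A = 180° − 56.5° − 29.5432° ≈ 93.9568° > 0, valid
Candidate 2: C₂ = 180° − C₁ ≈ 150.457°  →  A = 180° − 56.5° − 150.457° ≈ -26.9568° ≤ 0, not a valid triangle

C = 29.54° (one solution)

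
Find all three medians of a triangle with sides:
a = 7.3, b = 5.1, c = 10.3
Median formula: m_a = ½√(2b² + 2c² − a²) (and cyclically). a² = 53.29, b² = 26.01, c² = 106.09.
m_a = ½√(2·26.01 + 2·106.09 − 53.29) = ½√210.91 ≈ ½·14.5227 ≈ 7.26137
m_b = ½√(2·53.29 + 2·106.09 − 26.01) = ½√292.75 ≈ ½·17.1099 ≈ 8.55497
m_c = ½√(2·53.29 + 2·26.01 − 106.09) = ½√52.51 ≈ ½·7.24638 ≈ 3.62319

m_a = 7.261, m_b = 8.555, m_c = 3.623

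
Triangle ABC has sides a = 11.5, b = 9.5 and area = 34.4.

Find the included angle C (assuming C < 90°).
Area = ½·a·b·sin(C)  ⇒  sin(C) = 2·Area/(a·b) = 2·34.4/(11.5·9.5) = 68.8/109.25 ≈ 0.629748
C = arcsin(0.629748) ≈ 39.0316° (taking the acute solution since C < 90°)

C = 39.03°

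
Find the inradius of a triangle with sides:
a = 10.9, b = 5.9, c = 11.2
r = Area/s where s is the semi-perimeter.
s = (10.9 + 5.9 + 11.2)/2 = 28/2 = 14
Area = √(s(s−a)(s−b)(s−c)) = √(14·3.1·8.1·2.8) ≈ √984.312 ≈ 31.3737
r ≈ 31.3737/14 ≈ 2.24098

r = 2.241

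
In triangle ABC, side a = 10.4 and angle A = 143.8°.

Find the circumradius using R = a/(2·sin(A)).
R = a/(2·sin(A)) = 10.4/(2·sin(143.8°))
sin(143.8°) ≈ 0.590606
R ≈ 10.4/(2·0.590606) = 10.4/1.18121 ≈ 8.80452

R = 8.805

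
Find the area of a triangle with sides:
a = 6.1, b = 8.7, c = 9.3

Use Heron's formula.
s = (6.1 + 8.7 + 9.3)/2 = 24.1/2 = 12.05
s − a = 5.95, s − b = 3.35, s − c = 2.75
s(s−a)(s−b)(s−c) = 12.05·5.95·3.35·2.75 ≈ 660.513
Area = √660.513 ≈ 25.7005

Area = 25.7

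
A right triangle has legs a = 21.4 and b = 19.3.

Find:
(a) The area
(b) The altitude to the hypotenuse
(a) The legs are perpendicular, so Area = ½·a·b = ½·21.4·19.3 = ½·413.02 = 206.51
(b) Hypotenuse c = √(a² + b²) = √(457.96 + 372.49) = √830.45 ≈ 28.8175
    Area = ½·c·h_c  ⇒  h_c = 2·Area/c = 413.02/28.8175 ≈ 14.3322

Area = 206.51, h_c = 14.33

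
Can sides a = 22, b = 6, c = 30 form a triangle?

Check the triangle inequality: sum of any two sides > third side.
a + b vs c: 22 + 6 = 28 ≤ 30  ✗
a + c vs b: 22 + 30 = 52 > 6  ✓
b + c vs a: 6 + 30 = 36 > 22  ✓

No: 22 + 6 = 28 is not > 30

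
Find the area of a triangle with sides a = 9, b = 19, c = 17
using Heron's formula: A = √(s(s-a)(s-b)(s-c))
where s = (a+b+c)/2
s = (9 + 19 + 17)/2 = 45/2 = 22.5
s − a = 13.5, s − b = 3.5, s − c = 5.5
s(s−a)(s−b)(s−c) = 22.5·13.5·3.5·5.5 = 5847.1875
Area = √5847.1875 ≈ 76.4669

s = 22.5, Area = 76.47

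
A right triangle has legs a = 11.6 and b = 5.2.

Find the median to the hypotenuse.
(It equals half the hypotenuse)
Hypotenuse c = √(a² + b²) = √(134.56 + 27.04) = √161.6 ≈ 12.7122
Median to hypotenuse = c/2 ≈ 12.7122/2 ≈ 6.3561

Median = 6.356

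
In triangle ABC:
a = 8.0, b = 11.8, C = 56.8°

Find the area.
Two sides and the included angle (SAS): A = ½·a·b·sin(C) = ½·8.0·11.8·sin(56.8°)
sin(56.8°) ≈ 0.836764
A ≈ ½·94.4·0.836764 = 47.2·0.836764 ≈ 39.4953

Area = 39.5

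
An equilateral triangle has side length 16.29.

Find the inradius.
r = Area/s with s the semi-perimeter.
Area = (√3/4)·16.29² = (√3/4)·265.3641 ≈ 0.433013·265.3641 ≈ 114.906
s = 3·16.29/2 = 24.435
r ≈ 114.906/24.435 ≈ 4.70252
(Equivalently r = side/(2√3) = 16.29/3.4641 ≈ 4.70252.)

r = 4.703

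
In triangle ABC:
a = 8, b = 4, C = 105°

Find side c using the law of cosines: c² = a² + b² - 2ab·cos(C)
c² = 8² + 4² − 2·8·4·cos(105°)
cos(105°) ≈ -0.258819
c² ≈ 64 + 16 − 64·(-0.258819) ≈ 80 + 16.5644 ≈ 96.5644
c ≈ √96.5644 ≈ 9.82672

c = 9.827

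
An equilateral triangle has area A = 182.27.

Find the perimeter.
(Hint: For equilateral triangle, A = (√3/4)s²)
A = (√3/4)s²  ⇒  s² = 4A/√3 = 4·182.27/√3 = 729.08/1.73205 ≈ 420.935
s ≈ √420.935 ≈ 20.5167
Perimeter = 3s ≈ 3·20.5167 ≈ 61.5501

Perimeter = 61.55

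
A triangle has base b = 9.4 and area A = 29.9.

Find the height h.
A = ½·b·h  ⇒  h = 2A/b = 2·29.9/9.4 = 59.8/9.4 ≈ 6.3617

h = 6.362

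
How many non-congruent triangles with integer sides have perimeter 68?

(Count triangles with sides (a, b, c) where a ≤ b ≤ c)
Let a ≤ b ≤ c with a + b + c = 68. The only binding inequality is a + b > c, i.e. 68 − c > c, so c < 68/2; and c ≥ 68/3 since c is the largest side.
So 23 ≤ c ≤ 33. For each c, b runs from ⌈(68 − c)/2⌉ up to c (then a = 68 − b − c satisfies 1 ≤ a ≤ b automatically), giving c − ⌈(68 − c)/2⌉ + 1 choices.
Summing over c: 1 + 3 + 4 + 6 + 7 + 9 + 10 + 12 + 13 + 15 + 16 = 96
Check (closed form: nearest integer to p²/48 for even p, (p+3)²/48 for odd p): 68²/48 = 4624/48 ≈ 96.33 → 96

96 triangles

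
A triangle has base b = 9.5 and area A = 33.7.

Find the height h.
A = ½·b·h  ⇒  h = 2A/b = 2·33.7/9.5 = 67.4/9.5 ≈ 7.09474

h = 7.095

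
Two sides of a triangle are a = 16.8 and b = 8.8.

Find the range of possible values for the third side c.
Triangle inequality: |a − b| < c < a + b
|a − b| = |16.8 − 8.8| = 8
a + b = 16.8 + 8.8 = 25.6

8 < c < 25.6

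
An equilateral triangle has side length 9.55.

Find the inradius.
r = Area/s with s the semi-perimeter.
Area = (√3/4)·9.55² = (√3/4)·91.2025 ≈ 0.433013·91.2025 ≈ 39.4918
s = 3·9.55/2 = 14.325
r ≈ 39.4918/14.325 ≈ 2.75685
(Equivalently r = side/(2√3) = 9.55/3.4641 ≈ 2.75685.)

r = 2.757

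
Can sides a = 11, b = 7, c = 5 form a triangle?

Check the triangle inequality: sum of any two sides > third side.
a + b vs c: 11 + 7 = 18 > 5  ✓
a + c vs b: 11 + 5 = 16 > 7  ✓
b + c vs a: 7 + 5 = 12 > 11  ✓

Yes, triangle inequality satisfied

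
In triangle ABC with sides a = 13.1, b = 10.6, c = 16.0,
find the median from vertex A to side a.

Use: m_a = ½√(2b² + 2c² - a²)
m_a = ½√(2·10.6² + 2·16.0² − 13.1²) = ½√(2·112.36 + 2·256 − 171.61) = ½√(224.72 + 512 − 171.61) = ½√565.11
√565.11 ≈ 23.772, so m_a ≈ 11.886

m_a = 11.89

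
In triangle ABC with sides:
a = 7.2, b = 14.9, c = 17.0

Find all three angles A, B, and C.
Law of cosines for each angle (a² = 51.84, b² = 222.01, c² = 289):
cos(A) = (b² + c² − a²)/(2bc) = (222.01 + 289 − 51.84)/(2·14.9·17.0) = 459.17/506.6 ≈ 0.906376  ⇒  A ≈ 24.9908°
cos(B) = (a² + c² − b²)/(2ac) = (51.84 + 289 − 222.01)/(2·7.2·17.0) = 118.83/244.8 ≈ 0.485417  ⇒  B ≈ 60.9602°
cos(C) = (a² + b² − c²)/(2ab) = (51.84 + 222.01 − 289)/(2·7.2·14.9) = -15.15/214.56 ≈ -0.0706096  ⇒  C ≈ 94.049°
Check: A + B + C ≈ 180°

A = 24.99°, B = 60.96°, C = 94.05°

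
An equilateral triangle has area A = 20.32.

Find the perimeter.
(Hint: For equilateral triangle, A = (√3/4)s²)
A = (√3/4)s²  ⇒  s² = 4A/√3 = 4·20.32/√3 = 81.28/1.73205 ≈ 46.927
s ≈ √46.927 ≈ 6.85033
Perimeter = 3s ≈ 3·6.85033 ≈ 20.551

Perimeter = 20.55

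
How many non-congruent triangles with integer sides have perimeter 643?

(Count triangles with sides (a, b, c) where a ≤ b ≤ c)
Let a ≤ b ≤ c with a + b + c = 643. The only binding inequality is a + b > c, i.e. 643 − c > c, so c < 643/2; and c ≥ 643/3 since c is the largest side.
So 215 ≤ c ≤ 321. For each c, b runs from ⌈(643 − c)/2⌉ up to c (then a = 643 − b − c satisfies 1 ≤ a ≤ b automatically), giving c − ⌈(643 − c)/2⌉ + 1 choices.
Summing over c: 2 + 3 + 5 + 6 + … + 159 + 161  (107 terms, c = 215, …, 321) = 8694
Check (closed form: nearest integer to p²/48 for even p, (p+3)²/48 for odd p): (643+3)²/48 = 646²/48 = 417316/48 ≈ 8694.08 → 8694

8694 triangles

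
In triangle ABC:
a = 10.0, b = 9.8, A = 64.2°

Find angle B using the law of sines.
a/sin(A) = b/sin(B)  ⇒  sin(B) = b·sin(A)/a = 9.8·sin(64.2°)/10.0
sin(64.2°) ≈ 0.900319
sin(B) ≈ 9.8·0.900319/10.0 ≈ 8.82312/10.0 ≈ 0.882312
B = arcsin(0.882312) ≈ 61.9226°
(Since b ≤ a we need B ≤ A, so the obtuse alternative 180° − 61.9226° ≈ 118.077° is rejected.)

B = 61.92°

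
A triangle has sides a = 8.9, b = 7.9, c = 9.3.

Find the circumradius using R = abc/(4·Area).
First find the area with Heron's formula.
s = (8.9 + 7.9 + 9.3)/2 = 13.05
Area = √(s(s−a)(s−b)(s−c)) = √(13.05·4.15·5.15·3.75) ≈ √1045.92 ≈ 32.3406
abc = 8.9·7.9·9.3 = 653.883
R = abc/(4·Area) ≈ 653.883/(4·32.3406) = 653.883/129.363 ≈ 5.05465

R = 5.055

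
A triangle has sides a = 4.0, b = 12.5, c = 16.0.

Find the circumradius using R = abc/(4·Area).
First find the area with Heron's formula.
s = (4.0 + 12.5 + 16.0)/2 = 16.25
Area = √(s(s−a)(s−b)(s−c)) = √(16.25·12.25·3.75·0.25) ≈ √186.621 ≈ 13.6609
abc = 4.0·12.5·16.0 = 800
R = abc/(4·Area) ≈ 800/(4·13.6609) = 800/54.6437 ≈ 14.6403

R = 14.64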